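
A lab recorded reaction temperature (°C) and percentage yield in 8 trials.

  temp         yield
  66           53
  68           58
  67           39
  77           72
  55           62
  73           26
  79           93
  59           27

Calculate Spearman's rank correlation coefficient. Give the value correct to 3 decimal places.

0.381

Rank temp: 3, 5, 4, 7, 1, 6, 8, 2
Rank yield: 4, 5, 3, 7, 6, 1, 8, 2
d = rank(temp) − rank(yield): -1, 0, 1, 0, -5, 5, 0, 0; Σd² = 52
ρ = 1 − 6Σd² / [n(n²−1)] = 1 − 6×52 / (8×63) = 1 − 312/504 ≈ 0.381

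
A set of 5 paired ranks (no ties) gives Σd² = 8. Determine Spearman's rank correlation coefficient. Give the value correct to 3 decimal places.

ρ = 1 − 6Σd² / [n(n²−1)] = 1 − 6×8 / (5×24)
  = 1 − 48/120 = 1 − 0.4000 ≈ 0.600

0.600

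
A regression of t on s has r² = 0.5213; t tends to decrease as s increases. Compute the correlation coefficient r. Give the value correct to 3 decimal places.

|r| = √0.5213 = 0.722
The association is negative, so r = −0.722.

-0.722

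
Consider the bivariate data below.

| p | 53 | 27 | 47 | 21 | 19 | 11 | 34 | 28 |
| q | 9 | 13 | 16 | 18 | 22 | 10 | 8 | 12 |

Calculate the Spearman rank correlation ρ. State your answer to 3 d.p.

-0.429

Rank p: 8, 4, 7, 3, 2, 1, 6, 5
Rank q: 2, 5, 6, 7, 8, 3, 1, 4
d = rank(p) − rank(q): 6, -1, 1, -4, -6, -2, 5, 1; Σd² = 120
ρ = 1 − 6Σd² / [n(n²−1)] = 1 − 6×120 / (8×63) = 1 − 720/504 ≈ -0.429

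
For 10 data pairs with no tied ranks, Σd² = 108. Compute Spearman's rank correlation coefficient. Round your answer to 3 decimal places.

ρ = 1 − 6Σd² / [n(n²−1)] = 1 − 6×108 / (10×99)
  = 1 − 648/990 = 1 − 0.6545 ≈ 0.345

0.345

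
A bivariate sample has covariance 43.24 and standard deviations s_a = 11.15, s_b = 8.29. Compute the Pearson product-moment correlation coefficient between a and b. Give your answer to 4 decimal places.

0.4678

r = Cov(a,b) / (s_a · s_b) = 43.24 / (11.15 × 8.29)
  = 43.24 / 92.4335 ≈ 0.4678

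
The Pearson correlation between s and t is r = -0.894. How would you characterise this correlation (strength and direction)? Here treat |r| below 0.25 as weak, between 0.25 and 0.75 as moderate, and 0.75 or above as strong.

r = -0.894 < 0 so the relationship is negative.
|r| = 0.894, which falls in the strong range.

strong negative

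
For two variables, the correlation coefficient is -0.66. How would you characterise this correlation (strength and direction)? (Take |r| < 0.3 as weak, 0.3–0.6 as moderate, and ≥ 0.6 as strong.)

r = -0.66 < 0 so the relationship is negative.
|r| = 0.66, which falls in the strong range.

strong negative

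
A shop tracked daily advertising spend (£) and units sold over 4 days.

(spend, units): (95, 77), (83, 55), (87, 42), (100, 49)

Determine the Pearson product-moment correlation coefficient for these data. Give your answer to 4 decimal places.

0.2447

n = 4, Σx = 365, Σy = 223, Σx² = 33483, Σy² = 13119, Σxy = 20434
nΣxy − ΣxΣy = 81736 − 81395 = 341
nΣx² − (Σx)² = 133932 − 133225 = 707; nΣy² − (Σy)² = 52476 − 49729 = 2747
r = 341 / √(707 × 2747) = 341 / 1393.6029 ≈ 0.2447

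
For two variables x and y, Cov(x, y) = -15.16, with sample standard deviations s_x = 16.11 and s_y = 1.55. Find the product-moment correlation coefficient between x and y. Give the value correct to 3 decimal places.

r = Cov(x,y) / (s_x · s_y) = -15.16 / (16.11 × 1.55)
  = -15.16 / 24.9705 ≈ -0.607

-0.607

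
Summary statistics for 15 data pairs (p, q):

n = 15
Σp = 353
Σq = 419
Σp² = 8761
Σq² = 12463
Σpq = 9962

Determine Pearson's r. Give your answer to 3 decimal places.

r = (nΣpq − ΣpΣq) / √[(nΣp² − (Σp)²)(nΣq² − (Σq)²)]
Numerator: 15×9962 − 353×419 = 1523
Denominator: √[(131415 − 124609)(186945 − 175561)] = √[6806 × 11384] = 8802.2443
r = 1523 / 8802.2443 ≈ 0.173

0.173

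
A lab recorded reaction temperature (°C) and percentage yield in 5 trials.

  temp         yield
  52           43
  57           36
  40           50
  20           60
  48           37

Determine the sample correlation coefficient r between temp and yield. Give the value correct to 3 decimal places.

n = 5, Σx = 217, Σy = 226, Σx² = 10257, Σy² = 10614, Σxy = 9264
nΣxy − ΣxΣy = 46320 − 49042 = -2722
nΣx² − (Σx)² = 51285 − 47089 = 4196; nΣy² − (Σy)² = 53070 − 51076 = 1994
r = -2722 / √(4196 × 1994) = -2722 / 2892.5463 ≈ -0.941

-0.941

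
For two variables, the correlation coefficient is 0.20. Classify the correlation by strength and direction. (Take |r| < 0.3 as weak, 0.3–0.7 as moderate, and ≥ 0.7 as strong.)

weak positive

r = 0.20 > 0 so the relationship is positive.
|r| = 0.20, which falls in the weak range.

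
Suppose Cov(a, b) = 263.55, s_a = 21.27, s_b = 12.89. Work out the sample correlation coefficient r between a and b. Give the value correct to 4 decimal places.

0.9613

r = Cov(a,b) / (s_a · s_b) = 263.55 / (21.27 × 12.89)
  = 263.55 / 274.1703 ≈ 0.9613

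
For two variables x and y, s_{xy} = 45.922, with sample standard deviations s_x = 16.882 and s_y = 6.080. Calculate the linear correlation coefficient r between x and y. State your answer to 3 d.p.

0.447

r = Cov(x,y) / (s_x · s_y) = 45.922 / (16.882 × 6.080)
  = 45.922 / 102.6426 ≈ 0.447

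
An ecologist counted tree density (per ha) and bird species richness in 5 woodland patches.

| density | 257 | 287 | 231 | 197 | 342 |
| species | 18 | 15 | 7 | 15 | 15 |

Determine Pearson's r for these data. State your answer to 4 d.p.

n = 5, Σx = 1314, Σy = 70, Σx² = 357552, Σy² = 1048, Σxy = 18633
nΣxy − ΣxΣy = 93165 − 91980 = 1185
nΣx² − (Σx)² = 1787760 − 1726596 = 61164; nΣy² − (Σy)² = 5240 − 4900 = 340
r = 1185 / √(61164 × 340) = 1185 / 4560.2368 ≈ 0.2599

0.2599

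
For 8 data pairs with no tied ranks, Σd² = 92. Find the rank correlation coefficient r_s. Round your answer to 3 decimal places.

-0.095

ρ = 1 − 6Σd² / [n(n²−1)] = 1 − 6×92 / (8×63)
  = 1 − 552/504 = 1 − 1.0952 ≈ -0.095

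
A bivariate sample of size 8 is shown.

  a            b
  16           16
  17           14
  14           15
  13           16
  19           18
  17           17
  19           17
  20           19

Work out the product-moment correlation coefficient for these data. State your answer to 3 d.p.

0.666

n = 8, Σa = 135, Σb = 132, Σa² = 2321, Σb² = 2196, Σab = 2246
nΣab − ΣaΣb = 17968 − 17820 = 148
nΣa² − (Σa)² = 18568 − 18225 = 343; nΣb² − (Σb)² = 17568 − 17424 = 144
r = 148 / √(343 × 144) = 148 / 222.2431 ≈ 0.666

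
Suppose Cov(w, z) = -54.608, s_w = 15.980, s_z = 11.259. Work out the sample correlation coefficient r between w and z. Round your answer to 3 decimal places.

-0.304

r = Cov(w,z) / (s_w · s_z) = -54.608 / (15.980 × 11.259)
  = -54.608 / 179.9188 ≈ -0.304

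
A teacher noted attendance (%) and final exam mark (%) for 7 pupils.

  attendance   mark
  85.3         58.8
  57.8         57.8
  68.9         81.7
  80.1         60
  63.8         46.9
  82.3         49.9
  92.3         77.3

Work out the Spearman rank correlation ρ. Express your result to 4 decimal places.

Rank attendance: 6, 1, 3, 4, 2, 5, 7
Rank mark: 4, 3, 7, 5, 1, 2, 6
d = rank(attendance) − rank(mark): 2, -2, -4, -1, 1, 3, 1; Σd² = 36
ρ = 1 − 6Σd² / [n(n²−1)] = 1 − 6×36 / (7×48) = 1 − 216/336 ≈ 0.3571

0.3571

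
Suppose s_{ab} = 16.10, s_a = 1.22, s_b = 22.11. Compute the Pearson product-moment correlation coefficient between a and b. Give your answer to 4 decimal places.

0.5969

r = Cov(a,b) / (s_a · s_b) = 16.10 / (1.22 × 22.11)
  = 16.10 / 26.9742 ≈ 0.5969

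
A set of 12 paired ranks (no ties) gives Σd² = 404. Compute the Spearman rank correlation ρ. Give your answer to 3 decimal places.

-0.413

ρ = 1 − 6Σd² / [n(n²−1)] = 1 − 6×404 / (12×143)
  = 1 − 2424/1716 = 1 − 1.4126 ≈ -0.413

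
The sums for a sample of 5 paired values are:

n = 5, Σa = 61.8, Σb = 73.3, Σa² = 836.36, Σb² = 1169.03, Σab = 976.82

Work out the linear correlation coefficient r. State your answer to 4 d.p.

0.8559

r = (nΣab − ΣaΣb) / √[(nΣa² − (Σa)²)(nΣb² − (Σb)²)]
Numerator: 5×976.82 − 61.8×73.3 = 354.16
Denominator: √[(4181.8 − 3819.24)(5845.15 − 5372.89)] = √[362.56 × 472.26] = 413.7905
r = 354.16 / 413.7905 ≈ 0.8559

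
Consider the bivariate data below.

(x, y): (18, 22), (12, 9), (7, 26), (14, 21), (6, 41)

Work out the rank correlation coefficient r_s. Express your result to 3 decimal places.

Rank x: 5, 3, 2, 4, 1
Rank y: 3, 1, 4, 2, 5
d = rank(x) − rank(y): 2, 2, -2, 2, -4; Σd² = 32
ρ = 1 − 6Σd² / [n(n²−1)] = 1 − 6×32 / (5×24) = 1 − 192/120 ≈ -0.600

-0.600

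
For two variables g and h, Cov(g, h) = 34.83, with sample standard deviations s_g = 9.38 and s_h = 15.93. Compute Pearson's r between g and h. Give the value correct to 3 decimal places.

r = Cov(g,h) / (s_g · s_h) = 34.83 / (9.38 × 15.93)
  = 34.83 / 149.4234 ≈ 0.233

0.233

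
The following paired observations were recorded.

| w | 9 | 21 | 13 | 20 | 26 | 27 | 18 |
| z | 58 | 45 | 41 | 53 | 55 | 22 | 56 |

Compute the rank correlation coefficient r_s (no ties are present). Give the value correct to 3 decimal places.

-0.536

Rank w: 1, 5, 2, 4, 6, 7, 3
Rank z: 7, 3, 2, 4, 5, 1, 6
d = rank(w) − rank(z): -6, 2, 0, 0, 1, 6, -3; Σd² = 86
ρ = 1 − 6Σd² / [n(n²−1)] = 1 − 6×86 / (7×48) = 1 − 516/336 ≈ -0.536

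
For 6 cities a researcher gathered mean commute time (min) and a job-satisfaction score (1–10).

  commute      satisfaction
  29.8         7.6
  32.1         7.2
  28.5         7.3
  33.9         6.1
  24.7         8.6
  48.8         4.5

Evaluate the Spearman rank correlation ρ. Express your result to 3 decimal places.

-0.943

Rank commute: 3, 4, 2, 5, 1, 6
Rank satisfaction: 5, 3, 4, 2, 6, 1
d = rank(commute) − rank(satisfaction): -2, 1, -2, 3, -5, 5; Σd² = 68
ρ = 1 − 6Σd² / [n(n²−1)] = 1 − 6×68 / (6×35) = 1 − 408/210 ≈ -0.943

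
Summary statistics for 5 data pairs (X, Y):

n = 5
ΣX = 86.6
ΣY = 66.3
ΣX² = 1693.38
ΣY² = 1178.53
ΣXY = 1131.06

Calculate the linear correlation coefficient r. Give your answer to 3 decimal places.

r = (nΣXY − ΣXΣY) / √[(nΣX² − (ΣX)²)(nΣY² − (ΣY)²)]
Numerator: 5×1131.06 − 86.6×66.3 = -86.28
Denominator: √[(8466.9 − 7499.56)(5892.65 − 4395.69)] = √[967.34 × 1496.96] = 1203.3575
r = -86.28 / 1203.3575 ≈ -0.072

-0.072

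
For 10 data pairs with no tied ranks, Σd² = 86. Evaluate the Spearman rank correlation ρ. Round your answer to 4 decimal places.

0.4788

ρ = 1 − 6Σd² / [n(n²−1)] = 1 − 6×86 / (10×99)
  = 1 − 516/990 = 1 − 0.52121 ≈ 0.4788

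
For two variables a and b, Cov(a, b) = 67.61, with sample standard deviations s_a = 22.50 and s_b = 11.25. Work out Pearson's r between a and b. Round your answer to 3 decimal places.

r = Cov(a,b) / (s_a · s_b) = 67.61 / (22.50 × 11.25)
  = 67.61 / 253.1250 ≈ 0.267

0.267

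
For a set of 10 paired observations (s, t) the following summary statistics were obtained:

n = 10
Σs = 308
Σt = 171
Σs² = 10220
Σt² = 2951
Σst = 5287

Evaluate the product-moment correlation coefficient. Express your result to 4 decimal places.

r = (nΣst − ΣsΣt) / √[(nΣs² − (Σs)²)(nΣt² − (Σt)²)]
Numerator: 10×5287 − 308×171 = 202
Denominator: √[(102200 − 94864)(29510 − 29241)] = √[7336 × 269] = 1404.7719
r = 202 / 1404.7719 ≈ 0.1438

0.1438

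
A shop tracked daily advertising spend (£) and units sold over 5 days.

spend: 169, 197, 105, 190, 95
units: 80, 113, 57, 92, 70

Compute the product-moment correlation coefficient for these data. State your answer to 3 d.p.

0.876

n = 5, Σx = 756, Σy = 412, Σx² = 123520, Σy² = 35782, Σxy = 65896
nΣxy − ΣxΣy = 329480 − 311472 = 18008
nΣx² − (Σx)² = 617600 − 571536 = 46064; nΣy² − (Σy)² = 178910 − 169744 = 9166
r = 18008 / √(46064 × 9166) = 18008 / 20548.0565 ≈ 0.876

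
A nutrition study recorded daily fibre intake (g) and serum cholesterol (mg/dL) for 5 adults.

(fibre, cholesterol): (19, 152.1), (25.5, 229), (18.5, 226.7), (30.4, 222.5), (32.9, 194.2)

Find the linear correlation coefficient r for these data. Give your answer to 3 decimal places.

0.232

n = 5, Σx = 126.3, Σy = 1024.5, Σx² = 3360.07, Σy² = 214188.19, Σxy = 26076.53
nΣxy − ΣxΣy = 130382.65 − 129394.35 = 988.3
nΣx² − (Σx)² = 16800.35 − 15951.69 = 848.66; nΣy² − (Σy)² = 1070940.95 − 1049600.25 = 21340.7
r = 988.3 / √(848.66 × 21340.7) = 988.3 / 4255.7019 ≈ 0.232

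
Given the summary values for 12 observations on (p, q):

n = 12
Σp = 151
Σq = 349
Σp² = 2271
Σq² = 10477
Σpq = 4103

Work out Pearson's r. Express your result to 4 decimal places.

r = (nΣpq − ΣpΣq) / √[(nΣp² − (Σp)²)(nΣq² − (Σq)²)]
Numerator: 12×4103 − 151×349 = -3463
Denominator: √[(27252 − 22801)(125724 − 121801)] = √[4451 × 3923] = 4178.6688
r = -3463 / 4178.6688 ≈ -0.8287

-0.8287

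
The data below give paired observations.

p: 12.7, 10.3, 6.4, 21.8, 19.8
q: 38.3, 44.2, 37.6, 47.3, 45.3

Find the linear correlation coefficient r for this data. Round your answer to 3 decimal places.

0.801

n = 5, Σp = 71, Σq = 212.7, Σp² = 1175.62, Σq² = 9123.67, Σpq = 3110.39
nΣpq − ΣpΣq = 15551.95 − 15101.7 = 450.25
nΣp² − (Σp)² = 5878.1 − 5041 = 837.1; nΣq² − (Σq)² = 45618.35 − 45241.29 = 377.06
r = 450.25 / √(837.1 × 377.06) = 450.25 / 561.8157 ≈ 0.801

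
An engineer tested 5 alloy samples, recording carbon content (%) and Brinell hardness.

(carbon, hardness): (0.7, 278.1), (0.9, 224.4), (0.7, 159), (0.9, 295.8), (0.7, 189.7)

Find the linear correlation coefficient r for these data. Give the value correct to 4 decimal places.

0.4853

n = 5, Σx = 3.9, Σy = 1147, Σx² = 3.09, Σy² = 276459.7, Σxy = 906.94
nΣxy − ΣxΣy = 4534.7 − 4473.3 = 61.4
nΣx² − (Σx)² = 15.45 − 15.21 = 0.24; nΣy² − (Σy)² = 1382298.5 − 1315609 = 66689.5
r = 61.4 / √(0.24 × 66689.5) = 61.4 / 126.5128 ≈ 0.4853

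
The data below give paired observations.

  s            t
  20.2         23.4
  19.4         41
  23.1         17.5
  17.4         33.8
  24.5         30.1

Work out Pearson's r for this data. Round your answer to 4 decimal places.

-0.5009

n = 5, Σs = 104.6, Σt = 145.8, Σs² = 2221.02, Σt² = 4583.26, Σst = 2997.9
nΣst − ΣsΣt = 14989.5 − 15250.68 = -261.18
nΣs² − (Σs)² = 11105.1 − 10941.16 = 163.94; nΣt² − (Σt)² = 22916.3 − 21257.64 = 1658.66
r = -261.18 / √(163.94 × 1658.66) = -261.18 / 521.4602 ≈ -0.5009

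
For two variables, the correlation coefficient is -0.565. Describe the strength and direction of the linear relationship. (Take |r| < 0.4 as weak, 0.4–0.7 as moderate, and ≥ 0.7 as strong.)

moderate negative

r = -0.565 < 0 so the relationship is negative.
|r| = 0.565, which falls in the moderate range.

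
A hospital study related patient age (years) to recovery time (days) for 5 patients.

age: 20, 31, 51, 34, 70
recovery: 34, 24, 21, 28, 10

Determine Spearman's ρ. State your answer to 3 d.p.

-0.900

Rank age: 1, 2, 4, 3, 5
Rank recovery: 5, 3, 2, 4, 1
d = rank(age) − rank(recovery): -4, -1, 2, -1, 4; Σd² = 38
ρ = 1 − 6Σd² / [n(n²−1)] = 1 − 6×38 / (5×24) = 1 − 228/120 ≈ -0.900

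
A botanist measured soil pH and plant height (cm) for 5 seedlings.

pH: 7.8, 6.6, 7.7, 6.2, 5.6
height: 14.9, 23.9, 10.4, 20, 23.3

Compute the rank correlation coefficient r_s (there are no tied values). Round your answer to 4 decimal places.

-0.6000

Rank pH: 5, 3, 4, 2, 1
Rank height: 2, 5, 1, 3, 4
d = rank(pH) − rank(height): 3, -2, 3, -1, -3; Σd² = 32
ρ = 1 − 6Σd² / [n(n²−1)] = 1 − 6×32 / (5×24) = 1 − 192/120 ≈ -0.6000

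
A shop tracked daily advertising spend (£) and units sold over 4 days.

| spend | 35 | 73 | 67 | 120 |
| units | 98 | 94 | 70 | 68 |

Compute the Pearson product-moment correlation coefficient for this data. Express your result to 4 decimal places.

n = 4, Σx = 295, Σy = 330, Σx² = 25443, Σy² = 27964, Σxy = 23142
nΣxy − ΣxΣy = 92568 − 97350 = -4782
nΣx² − (Σx)² = 101772 − 87025 = 14747; nΣy² − (Σy)² = 111856 − 108900 = 2956
r = -4782 / √(14747 × 2956) = -4782 / 6602.4338 ≈ -0.7243

-0.7243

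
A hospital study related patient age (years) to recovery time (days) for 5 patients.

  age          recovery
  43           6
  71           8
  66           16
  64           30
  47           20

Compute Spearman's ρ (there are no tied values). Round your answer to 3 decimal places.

Rank age: 1, 5, 4, 3, 2
Rank recovery: 1, 2, 3, 5, 4
d = rank(age) − rank(recovery): 0, 3, 1, -2, -2; Σd² = 18
ρ = 1 − 6Σd² / [n(n²−1)] = 1 − 6×18 / (5×24) = 1 − 108/120 ≈ 0.100

0.100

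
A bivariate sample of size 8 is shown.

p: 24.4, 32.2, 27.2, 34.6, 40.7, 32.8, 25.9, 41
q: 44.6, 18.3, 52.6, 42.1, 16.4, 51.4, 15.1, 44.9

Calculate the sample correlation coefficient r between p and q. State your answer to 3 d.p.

-0.115

n = 8, Σp = 258.8, Σq = 285.4, Σp² = 8653.34, Σq² = 12018.16, Σpq = 9150.27
nΣpq − ΣpΣq = 73202.16 − 73861.52 = -659.36
nΣp² − (Σp)² = 69226.72 − 66977.44 = 2249.28; nΣq² − (Σq)² = 96145.28 − 81453.16 = 14692.12
r = -659.36 / √(2249.28 × 14692.12) = -659.36 / 5748.6252 ≈ -0.115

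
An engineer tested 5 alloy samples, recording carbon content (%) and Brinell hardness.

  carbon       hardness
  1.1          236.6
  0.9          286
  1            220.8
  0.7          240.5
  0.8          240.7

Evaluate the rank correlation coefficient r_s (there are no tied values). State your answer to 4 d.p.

-0.5000

Rank carbon: 5, 3, 4, 1, 2
Rank hardness: 2, 5, 1, 3, 4
d = rank(carbon) − rank(hardness): 3, -2, 3, -2, -2; Σd² = 30
ρ = 1 − 6Σd² / [n(n²−1)] = 1 − 6×30 / (5×24) = 1 − 180/120 ≈ -0.5000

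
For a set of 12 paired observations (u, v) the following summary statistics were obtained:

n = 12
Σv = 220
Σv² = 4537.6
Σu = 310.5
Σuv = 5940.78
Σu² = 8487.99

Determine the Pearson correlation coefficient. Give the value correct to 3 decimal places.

0.519

r = (nΣuv − ΣuΣv) / √[(nΣu² − (Σu)²)(nΣv² − (Σv)²)]
Numerator: 12×5940.78 − 310.5×220 = 2979.36
Denominator: √[(101855.88 − 96410.25)(54451.2 − 48400)] = √[5445.63 × 6051.2] = 5740.4352
r = 2979.36 / 5740.4352 ≈ 0.519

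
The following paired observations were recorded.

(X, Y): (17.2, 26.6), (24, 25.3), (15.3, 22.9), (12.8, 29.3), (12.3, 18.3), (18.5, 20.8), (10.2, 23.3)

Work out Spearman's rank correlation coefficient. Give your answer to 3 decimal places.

0.143

Rank X: 5, 7, 4, 3, 2, 6, 1
Rank Y: 6, 5, 3, 7, 1, 2, 4
d = rank(X) − rank(Y): -1, 2, 1, -4, 1, 4, -3; Σd² = 48
ρ = 1 − 6Σd² / [n(n²−1)] = 1 − 6×48 / (7×48) = 1 − 288/336 ≈ 0.143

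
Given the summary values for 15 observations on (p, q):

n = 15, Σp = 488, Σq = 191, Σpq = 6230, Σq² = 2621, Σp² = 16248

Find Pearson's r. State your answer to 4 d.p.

r = (nΣpq − ΣpΣq) / √[(nΣp² − (Σp)²)(nΣq² − (Σq)²)]
Numerator: 15×6230 − 488×191 = 242
Denominator: √[(243720 − 238144)(39315 − 36481)] = √[5576 × 2834] = 3975.2213
r = 242 / 3975.2213 ≈ 0.0609

0.0609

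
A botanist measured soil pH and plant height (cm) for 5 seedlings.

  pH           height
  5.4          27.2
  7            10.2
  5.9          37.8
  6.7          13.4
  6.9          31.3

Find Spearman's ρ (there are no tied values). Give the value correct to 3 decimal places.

Rank pH: 1, 5, 2, 3, 4
Rank height: 3, 1, 5, 2, 4
d = rank(pH) − rank(height): -2, 4, -3, 1, 0; Σd² = 30
ρ = 1 − 6Σd² / [n(n²−1)] = 1 − 6×30 / (5×24) = 1 − 180/120 ≈ -0.500

-0.500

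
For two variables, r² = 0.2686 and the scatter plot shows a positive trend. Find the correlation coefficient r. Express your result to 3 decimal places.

0.518

|r| = √0.2686 = 0.518
The association is positive, so r = 0.518.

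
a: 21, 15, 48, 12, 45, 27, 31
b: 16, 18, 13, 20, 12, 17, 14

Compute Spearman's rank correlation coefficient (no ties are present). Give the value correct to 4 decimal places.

Rank a: 3, 2, 7, 1, 6, 4, 5
Rank b: 4, 6, 2, 7, 1, 5, 3
d = rank(a) − rank(b): -1, -4, 5, -6, 5, -1, 2; Σd² = 108
ρ = 1 − 6Σd² / [n(n²−1)] = 1 − 6×108 / (7×48) = 1 − 648/336 ≈ -0.9286

-0.9286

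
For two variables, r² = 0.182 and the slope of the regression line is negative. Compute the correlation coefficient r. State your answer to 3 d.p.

|r| = √0.182 = 0.427
The association is negative, so r = −0.427.

-0.427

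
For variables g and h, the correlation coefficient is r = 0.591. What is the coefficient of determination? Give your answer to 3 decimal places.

0.349

r² = (0.591)² = 0.349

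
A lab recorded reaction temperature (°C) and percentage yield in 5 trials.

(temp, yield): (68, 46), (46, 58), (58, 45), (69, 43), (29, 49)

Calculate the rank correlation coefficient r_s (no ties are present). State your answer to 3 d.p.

Rank temp: 4, 2, 3, 5, 1
Rank yield: 3, 5, 2, 1, 4
d = rank(temp) − rank(yield): 1, -3, 1, 4, -3; Σd² = 36
ρ = 1 − 6Σd² / [n(n²−1)] = 1 − 6×36 / (5×24) = 1 − 216/120 ≈ -0.800

-0.800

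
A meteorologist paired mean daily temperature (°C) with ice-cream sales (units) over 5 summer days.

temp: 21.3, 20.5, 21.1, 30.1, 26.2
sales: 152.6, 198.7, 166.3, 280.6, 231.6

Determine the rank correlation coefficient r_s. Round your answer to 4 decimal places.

0.6000

Rank temp: 3, 1, 2, 5, 4
Rank sales: 1, 3, 2, 5, 4
d = rank(temp) − rank(sales): 2, -2, 0, 0, 0; Σd² = 8
ρ = 1 − 6Σd² / [n(n²−1)] = 1 − 6×8 / (5×24) = 1 − 48/120 ≈ 0.6000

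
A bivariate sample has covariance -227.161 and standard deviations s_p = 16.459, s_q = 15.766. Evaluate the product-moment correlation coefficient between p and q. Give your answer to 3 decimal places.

-0.875

r = Cov(p,q) / (s_p · s_q) = -227.161 / (16.459 × 15.766)
  = -227.161 / 259.4926 ≈ -0.875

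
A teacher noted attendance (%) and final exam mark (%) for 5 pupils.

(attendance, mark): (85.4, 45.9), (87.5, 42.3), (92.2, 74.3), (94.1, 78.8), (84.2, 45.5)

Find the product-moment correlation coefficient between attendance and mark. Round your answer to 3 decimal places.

0.937

n = 5, Σx = 443.4, Σy = 286.8, Σx² = 39394.7, Σy² = 17696.28, Σxy = 25717.75
nΣxy − ΣxΣy = 128588.75 − 127167.12 = 1421.63
nΣx² − (Σx)² = 196973.5 − 196603.56 = 369.94; nΣy² − (Σy)² = 88481.4 − 82254.24 = 6227.16
r = 1421.63 / √(369.94 × 6227.16) = 1421.63 / 1517.7864 ≈ 0.937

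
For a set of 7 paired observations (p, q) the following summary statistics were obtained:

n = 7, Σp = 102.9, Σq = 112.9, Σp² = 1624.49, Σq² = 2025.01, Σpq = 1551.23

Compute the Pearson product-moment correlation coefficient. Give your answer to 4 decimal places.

r = (nΣpq − ΣpΣq) / √[(nΣp² − (Σp)²)(nΣq² − (Σq)²)]
Numerator: 7×1551.23 − 102.9×112.9 = -758.8
Denominator: √[(11371.43 − 10588.41)(14175.07 − 12746.41)] = √[783.02 × 1428.66] = 1057.6717
r = -758.8 / 1057.6717 ≈ -0.7174

-0.7174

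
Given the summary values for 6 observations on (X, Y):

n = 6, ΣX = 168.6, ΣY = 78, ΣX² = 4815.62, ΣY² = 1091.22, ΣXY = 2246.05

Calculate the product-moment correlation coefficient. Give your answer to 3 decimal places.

0.699

r = (nΣXY − ΣXΣY) / √[(nΣX² − (ΣX)²)(nΣY² − (ΣY)²)]
Numerator: 6×2246.05 − 168.6×78 = 325.5
Denominator: √[(28893.72 − 28425.96)(6547.32 − 6084)] = √[467.76 × 463.32] = 465.5347
r = 325.5 / 465.5347 ≈ 0.699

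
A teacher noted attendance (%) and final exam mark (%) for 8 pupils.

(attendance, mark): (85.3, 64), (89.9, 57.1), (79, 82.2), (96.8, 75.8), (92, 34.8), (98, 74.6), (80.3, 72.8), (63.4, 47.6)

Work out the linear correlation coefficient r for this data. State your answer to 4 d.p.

n = 8, Σx = 684.7, Σy = 508.9, Σx² = 59504.99, Σy² = 34200.69, Σxy = 43799.81
nΣxy − ΣxΣy = 350398.48 − 348443.83 = 1954.65
nΣx² − (Σx)² = 476039.92 − 468814.09 = 7225.83; nΣy² − (Σy)² = 273605.52 − 258979.21 = 14626.31
r = 1954.65 / √(7225.83 × 14626.31) = 1954.65 / 10280.4294 ≈ 0.1901

0.1901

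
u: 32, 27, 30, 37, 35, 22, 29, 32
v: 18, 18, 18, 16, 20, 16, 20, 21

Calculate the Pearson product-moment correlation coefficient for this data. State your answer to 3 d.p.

0.239

n = 8, Σu = 244, Σv = 147, Σu² = 7596, Σv² = 2725, Σuv = 4498
nΣuv − ΣuΣv = 35984 − 35868 = 116
nΣu² − (Σu)² = 60768 − 59536 = 1232; nΣv² − (Σv)² = 21800 − 21609 = 191
r = 116 / √(1232 × 191) = 116 / 485.0897 ≈ 0.239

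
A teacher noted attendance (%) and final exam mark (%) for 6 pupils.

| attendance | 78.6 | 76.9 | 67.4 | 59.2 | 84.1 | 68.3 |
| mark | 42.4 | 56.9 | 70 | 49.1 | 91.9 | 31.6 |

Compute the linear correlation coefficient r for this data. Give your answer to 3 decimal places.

n = 6, Σx = 434.5, Σy = 341.9, Σx² = 31876.67, Σy² = 21790.35, Σxy = 25220.04
nΣxy − ΣxΣy = 151320.24 − 148555.55 = 2764.69
nΣx² − (Σx)² = 191260.02 − 188790.25 = 2469.77; nΣy² − (Σy)² = 130742.1 − 116895.61 = 13846.49
r = 2764.69 / √(2469.77 × 13846.49) = 2764.69 / 5847.8753 ≈ 0.473

0.473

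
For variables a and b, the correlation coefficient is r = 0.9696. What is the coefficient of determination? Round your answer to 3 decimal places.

0.940

r² = (0.9696)² = 0.940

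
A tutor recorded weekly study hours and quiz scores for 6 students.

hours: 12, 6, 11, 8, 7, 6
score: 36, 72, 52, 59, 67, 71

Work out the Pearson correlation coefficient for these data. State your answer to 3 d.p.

-0.965

n = 6, Σx = 50, Σy = 357, Σx² = 450, Σy² = 22195, Σxy = 2803
nΣxy − ΣxΣy = 16818 − 17850 = -1032
nΣx² − (Σx)² = 2700 − 2500 = 200; nΣy² − (Σy)² = 133170 − 127449 = 5721
r = -1032 / √(200 × 5721) = -1032 / 1069.6728 ≈ -0.965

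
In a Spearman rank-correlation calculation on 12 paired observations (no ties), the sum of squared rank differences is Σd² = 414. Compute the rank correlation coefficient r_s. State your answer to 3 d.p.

ρ = 1 − 6Σd² / [n(n²−1)] = 1 − 6×414 / (12×143)
  = 1 − 2484/1716 = 1 − 1.4476 ≈ -0.448

-0.448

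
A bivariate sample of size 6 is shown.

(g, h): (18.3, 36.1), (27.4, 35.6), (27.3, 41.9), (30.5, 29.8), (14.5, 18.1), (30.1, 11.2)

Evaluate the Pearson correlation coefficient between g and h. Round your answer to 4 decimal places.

0.0651

n = 6, Σg = 148.1, Σh = 172.7, Σg² = 3877.45, Σh² = 5667.27, Σgh = 4288.41
nΣgh − ΣgΣh = 25730.46 − 25576.87 = 153.59
nΣg² − (Σg)² = 23264.7 − 21933.61 = 1331.09; nΣh² − (Σh)² = 34003.62 − 29825.29 = 4178.33
r = 153.59 / √(1331.09 × 4178.33) = 153.59 / 2358.3327 ≈ 0.0651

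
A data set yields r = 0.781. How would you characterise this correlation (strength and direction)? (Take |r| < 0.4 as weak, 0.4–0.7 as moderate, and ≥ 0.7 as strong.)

r = 0.781 > 0 so the relationship is positive.
|r| = 0.781, which falls in the strong range.

strong positive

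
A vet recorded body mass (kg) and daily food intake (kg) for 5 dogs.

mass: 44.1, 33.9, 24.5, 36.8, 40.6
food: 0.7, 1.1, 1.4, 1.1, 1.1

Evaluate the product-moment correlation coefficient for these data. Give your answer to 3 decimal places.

-0.898

n = 5, Σx = 179.9, Σy = 5.4, Σx² = 6696.87, Σy² = 6.08, Σxy = 187.6
nΣxy − ΣxΣy = 938 − 971.46 = -33.46
nΣx² − (Σx)² = 33484.35 − 32364.01 = 1120.34; nΣy² − (Σy)² = 30.4 − 29.16 = 1.24
r = -33.46 / √(1120.34 × 1.24) = -33.46 / 37.2723 ≈ -0.898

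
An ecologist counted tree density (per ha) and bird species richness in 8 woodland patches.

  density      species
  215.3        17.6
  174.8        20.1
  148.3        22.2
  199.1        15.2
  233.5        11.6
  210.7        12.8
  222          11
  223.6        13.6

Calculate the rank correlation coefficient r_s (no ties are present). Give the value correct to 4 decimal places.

Rank density: 5, 2, 1, 3, 8, 4, 6, 7
Rank species: 6, 7, 8, 5, 2, 3, 1, 4
d = rank(density) − rank(species): -1, -5, -7, -2, 6, 1, 5, 3; Σd² = 150
ρ = 1 − 6Σd² / [n(n²−1)] = 1 − 6×150 / (8×63) = 1 − 900/504 ≈ -0.7857

-0.7857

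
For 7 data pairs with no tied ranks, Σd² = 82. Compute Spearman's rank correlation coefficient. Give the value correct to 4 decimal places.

-0.4643

ρ = 1 − 6Σd² / [n(n²−1)] = 1 − 6×82 / (7×48)
  = 1 − 492/336 = 1 − 1.46429 ≈ -0.4643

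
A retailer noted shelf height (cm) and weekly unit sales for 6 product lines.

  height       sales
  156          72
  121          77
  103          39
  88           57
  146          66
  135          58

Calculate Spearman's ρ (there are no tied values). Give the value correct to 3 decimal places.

Rank height: 6, 3, 2, 1, 5, 4
Rank sales: 5, 6, 1, 2, 4, 3
d = rank(height) − rank(sales): 1, -3, 1, -1, 1, 1; Σd² = 14
ρ = 1 − 6Σd² / [n(n²−1)] = 1 − 6×14 / (6×35) = 1 − 84/210 ≈ 0.600

0.600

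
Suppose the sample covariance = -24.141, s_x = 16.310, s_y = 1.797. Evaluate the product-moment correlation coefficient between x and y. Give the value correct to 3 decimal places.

-0.824

r = Cov(x,y) / (s_x · s_y) = -24.141 / (16.310 × 1.797)
  = -24.141 / 29.3091 ≈ -0.824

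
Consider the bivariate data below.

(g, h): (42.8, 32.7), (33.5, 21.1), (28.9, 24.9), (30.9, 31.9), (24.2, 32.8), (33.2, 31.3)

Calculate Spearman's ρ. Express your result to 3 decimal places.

Rank g: 6, 5, 2, 3, 1, 4
Rank h: 5, 1, 2, 4, 6, 3
d = rank(g) − rank(h): 1, 4, 0, -1, -5, 1; Σd² = 44
ρ = 1 − 6Σd² / [n(n²−1)] = 1 − 6×44 / (6×35) = 1 − 264/210 ≈ -0.257

-0.257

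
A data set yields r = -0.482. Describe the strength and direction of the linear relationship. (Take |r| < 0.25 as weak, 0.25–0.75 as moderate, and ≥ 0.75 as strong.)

r = -0.482 < 0 so the relationship is negative.
|r| = 0.482, which falls in the moderate range.

moderate negative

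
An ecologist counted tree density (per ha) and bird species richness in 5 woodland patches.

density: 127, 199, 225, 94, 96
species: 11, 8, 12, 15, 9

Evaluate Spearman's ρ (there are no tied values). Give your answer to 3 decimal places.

-0.300

Rank density: 3, 4, 5, 1, 2
Rank species: 3, 1, 4, 5, 2
d = rank(density) − rank(species): 0, 3, 1, -4, 0; Σd² = 26
ρ = 1 − 6Σd² / [n(n²−1)] = 1 − 6×26 / (5×24) = 1 − 156/120 ≈ -0.300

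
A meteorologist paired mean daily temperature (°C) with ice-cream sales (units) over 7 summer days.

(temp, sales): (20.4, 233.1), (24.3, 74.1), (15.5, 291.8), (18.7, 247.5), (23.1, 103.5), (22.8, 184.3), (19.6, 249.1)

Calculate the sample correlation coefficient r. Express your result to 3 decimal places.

n = 7, Σx = 144.4, Σy = 1383.4, Σx² = 3034.2, Σy² = 312959.46, Σxy = 27182.27
nΣxy − ΣxΣy = 190275.89 − 199762.96 = -9487.07
nΣx² − (Σx)² = 21239.4 − 20851.36 = 388.04; nΣy² − (Σy)² = 2190716.22 − 1913795.56 = 276920.66
r = -9487.07 / √(388.04 × 276920.66) = -9487.07 / 10366.1127 ≈ -0.915

-0.915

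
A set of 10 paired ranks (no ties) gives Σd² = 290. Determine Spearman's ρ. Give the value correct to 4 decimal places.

-0.7576

ρ = 1 − 6Σd² / [n(n²−1)] = 1 − 6×290 / (10×99)
  = 1 − 1740/990 = 1 − 1.75758 ≈ -0.7576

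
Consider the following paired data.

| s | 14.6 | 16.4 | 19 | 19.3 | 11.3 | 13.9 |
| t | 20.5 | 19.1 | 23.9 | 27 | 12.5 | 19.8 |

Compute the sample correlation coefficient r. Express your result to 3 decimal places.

n = 6, Σs = 94.5, Σt = 122.8, Σs² = 1536.51, Σt² = 2633.56, Σst = 2004.21
nΣst − ΣsΣt = 12025.26 − 11604.6 = 420.66
nΣs² − (Σs)² = 9219.06 − 8930.25 = 288.81; nΣt² − (Σt)² = 15801.36 − 15079.84 = 721.52
r = 420.66 / √(288.81 × 721.52) = 420.66 / 456.4890 ≈ 0.922

0.922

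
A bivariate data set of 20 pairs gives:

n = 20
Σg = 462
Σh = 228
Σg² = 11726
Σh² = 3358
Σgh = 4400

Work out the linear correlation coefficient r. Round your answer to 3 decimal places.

r = (nΣgh − ΣgΣh) / √[(nΣg² − (Σg)²)(nΣh² − (Σh)²)]
Numerator: 20×4400 − 462×228 = -17336
Denominator: √[(234520 − 213444)(67160 − 51984)] = √[21076 × 15176] = 17884.3333
r = -17336 / 17884.3333 ≈ -0.969

-0.969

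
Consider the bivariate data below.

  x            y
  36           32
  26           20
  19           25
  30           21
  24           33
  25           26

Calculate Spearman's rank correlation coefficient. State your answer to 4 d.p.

-0.1429

Rank x: 6, 4, 1, 5, 2, 3
Rank y: 5, 1, 3, 2, 6, 4
d = rank(x) − rank(y): 1, 3, -2, 3, -4, -1; Σd² = 40
ρ = 1 − 6Σd² / [n(n²−1)] = 1 − 6×40 / (6×35) = 1 − 240/210 ≈ -0.1429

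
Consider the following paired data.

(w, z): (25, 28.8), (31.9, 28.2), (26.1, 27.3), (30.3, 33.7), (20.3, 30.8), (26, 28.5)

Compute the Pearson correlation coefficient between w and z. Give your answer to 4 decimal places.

n = 6, Σw = 159.6, Σz = 177.3, Σw² = 4330, Σz² = 5266.55, Σwz = 4719.46
nΣwz − ΣwΣz = 28316.76 − 28297.08 = 19.68
nΣw² − (Σw)² = 25980 − 25472.16 = 507.84; nΣz² − (Σz)² = 31599.3 − 31435.29 = 164.01
r = 19.68 / √(507.84 × 164.01) = 19.68 / 288.6015 ≈ 0.0682

0.0682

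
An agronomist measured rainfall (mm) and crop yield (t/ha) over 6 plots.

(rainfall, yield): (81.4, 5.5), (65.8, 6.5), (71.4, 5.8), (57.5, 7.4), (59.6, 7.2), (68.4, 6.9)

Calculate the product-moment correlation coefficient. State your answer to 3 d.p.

n = 6, Σx = 404.1, Σy = 39.3, Σx² = 27590.53, Σy² = 260.35, Σxy = 2616.1
nΣxy − ΣxΣy = 15696.6 − 15881.13 = -184.53
nΣx² − (Σx)² = 165543.18 − 163296.81 = 2246.37; nΣy² − (Σy)² = 1562.1 − 1544.49 = 17.61
r = -184.53 / √(2246.37 × 17.61) = -184.53 / 198.8934 ≈ -0.928

-0.928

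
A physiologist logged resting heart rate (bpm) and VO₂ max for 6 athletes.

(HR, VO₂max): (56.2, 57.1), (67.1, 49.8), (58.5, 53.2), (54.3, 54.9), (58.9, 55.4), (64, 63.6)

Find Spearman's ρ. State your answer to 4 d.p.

-0.1429

Rank HR: 2, 6, 3, 1, 4, 5
Rank VO₂max: 5, 1, 2, 3, 4, 6
d = rank(HR) − rank(VO₂max): -3, 5, 1, -2, 0, -1; Σd² = 40
ρ = 1 − 6Σd² / [n(n²−1)] = 1 − 6×40 / (6×35) = 1 − 240/210 ≈ -0.1429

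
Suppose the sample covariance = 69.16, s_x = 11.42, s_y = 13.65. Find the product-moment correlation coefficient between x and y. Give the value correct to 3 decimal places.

r = Cov(x,y) / (s_x · s_y) = 69.16 / (11.42 × 13.65)
  = 69.16 / 155.8830 ≈ 0.444

0.444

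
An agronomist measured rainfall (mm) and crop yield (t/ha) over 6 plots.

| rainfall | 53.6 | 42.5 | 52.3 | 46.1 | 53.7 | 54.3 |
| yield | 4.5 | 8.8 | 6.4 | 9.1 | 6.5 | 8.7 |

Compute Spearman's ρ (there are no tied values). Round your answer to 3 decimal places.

Rank rainfall: 4, 1, 3, 2, 5, 6
Rank yield: 1, 5, 2, 6, 3, 4
d = rank(rainfall) − rank(yield): 3, -4, 1, -4, 2, 2; Σd² = 50
ρ = 1 − 6Σd² / [n(n²−1)] = 1 − 6×50 / (6×35) = 1 − 300/210 ≈ -0.429

-0.429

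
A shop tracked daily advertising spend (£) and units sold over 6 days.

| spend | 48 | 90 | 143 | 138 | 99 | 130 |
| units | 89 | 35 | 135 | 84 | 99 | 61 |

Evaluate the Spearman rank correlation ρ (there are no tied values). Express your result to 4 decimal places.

0.3714

Rank spend: 1, 2, 6, 5, 3, 4
Rank units: 4, 1, 6, 3, 5, 2
d = rank(spend) − rank(units): -3, 1, 0, 2, -2, 2; Σd² = 22
ρ = 1 − 6Σd² / [n(n²−1)] = 1 − 6×22 / (6×35) = 1 − 132/210 ≈ 0.3714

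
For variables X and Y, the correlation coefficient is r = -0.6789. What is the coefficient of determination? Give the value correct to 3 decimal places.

r² = (-0.6789)² = 0.461

0.461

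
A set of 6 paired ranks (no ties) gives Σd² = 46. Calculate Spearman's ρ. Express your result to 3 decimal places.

ρ = 1 − 6Σd² / [n(n²−1)] = 1 − 6×46 / (6×35)
  = 1 − 276/210 = 1 − 1.3143 ≈ -0.314

-0.314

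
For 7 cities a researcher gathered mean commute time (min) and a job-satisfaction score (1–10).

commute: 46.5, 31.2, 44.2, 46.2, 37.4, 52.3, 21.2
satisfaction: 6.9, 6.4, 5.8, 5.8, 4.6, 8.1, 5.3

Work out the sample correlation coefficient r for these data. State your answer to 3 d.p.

n = 7, Σx = 279, Σy = 42.9, Σx² = 11807.26, Σy² = 270.71, Σxy = 1752.88
nΣxy − ΣxΣy = 12270.16 − 11969.1 = 301.06
nΣx² − (Σx)² = 82650.82 − 77841 = 4809.82; nΣy² − (Σy)² = 1894.97 − 1840.41 = 54.56
r = 301.06 / √(4809.82 × 54.56) = 301.06 / 512.2731 ≈ 0.588

0.588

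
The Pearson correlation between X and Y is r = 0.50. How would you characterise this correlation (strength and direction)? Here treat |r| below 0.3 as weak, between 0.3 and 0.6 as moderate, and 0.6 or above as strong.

moderate positive

r = 0.50 > 0 so the relationship is positive.
|r| = 0.50, which falls in the moderate range.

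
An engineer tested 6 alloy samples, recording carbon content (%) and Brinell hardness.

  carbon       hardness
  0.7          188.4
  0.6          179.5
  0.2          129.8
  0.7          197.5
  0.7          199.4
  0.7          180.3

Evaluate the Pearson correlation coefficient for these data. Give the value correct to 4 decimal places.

0.9636

n = 6, Σx = 3.6, Σy = 1074.9, Σx² = 2.36, Σy² = 195837.55, Σxy = 669.58
nΣxy − ΣxΣy = 4017.48 − 3869.64 = 147.84
nΣx² − (Σx)² = 14.16 − 12.96 = 1.2; nΣy² − (Σy)² = 1175025.3 − 1155410.01 = 19615.29
r = 147.84 / √(1.2 × 19615.29) = 147.84 / 153.4221 ≈ 0.9636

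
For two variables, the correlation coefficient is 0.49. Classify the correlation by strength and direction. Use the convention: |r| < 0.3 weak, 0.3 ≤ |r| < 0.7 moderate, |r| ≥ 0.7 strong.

moderate positive

r = 0.49 > 0 so the relationship is positive.
|r| = 0.49, which falls in the moderate range.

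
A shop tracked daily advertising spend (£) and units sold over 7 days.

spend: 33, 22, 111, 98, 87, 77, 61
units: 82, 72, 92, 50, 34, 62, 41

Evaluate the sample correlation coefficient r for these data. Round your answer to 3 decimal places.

n = 7, Σx = 489, Σy = 433, Σx² = 40717, Σy² = 29553, Σxy = 29635
nΣxy − ΣxΣy = 207445 − 211737 = -4292
nΣx² − (Σx)² = 285019 − 239121 = 45898; nΣy² − (Σy)² = 206871 − 187489 = 19382
r = -4292 / √(45898 × 19382) = -4292 / 29826.0798 ≈ -0.144

-0.144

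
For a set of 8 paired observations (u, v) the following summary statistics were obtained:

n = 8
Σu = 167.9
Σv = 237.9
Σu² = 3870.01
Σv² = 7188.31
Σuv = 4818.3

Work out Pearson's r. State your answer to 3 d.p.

-0.880

r = (nΣuv − ΣuΣv) / √[(nΣu² − (Σu)²)(nΣv² − (Σv)²)]
Numerator: 8×4818.3 − 167.9×237.9 = -1397.01
Denominator: √[(30960.08 − 28190.41)(57506.48 − 56596.41)] = √[2769.67 × 910.07] = 1587.6377
r = -1397.01 / 1587.6377 ≈ -0.880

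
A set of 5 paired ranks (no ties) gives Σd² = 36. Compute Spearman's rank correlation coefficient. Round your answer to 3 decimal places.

-0.800

ρ = 1 − 6Σd² / [n(n²−1)] = 1 − 6×36 / (5×24)
  = 1 − 216/120 = 1 − 1.8000 ≈ -0.800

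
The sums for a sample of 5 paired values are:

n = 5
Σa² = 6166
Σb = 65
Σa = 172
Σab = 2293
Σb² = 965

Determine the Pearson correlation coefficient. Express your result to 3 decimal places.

r = (nΣab − ΣaΣb) / √[(nΣa² − (Σa)²)(nΣb² − (Σb)²)]
Numerator: 5×2293 − 172×65 = 285
Denominator: √[(30830 − 29584)(4825 − 4225)] = √[1246 × 600] = 864.6387
r = 285 / 864.6387 ≈ 0.330

0.330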